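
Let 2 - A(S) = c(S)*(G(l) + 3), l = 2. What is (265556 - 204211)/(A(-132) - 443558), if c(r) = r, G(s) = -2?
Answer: -61345/443424 ≈ -0.13834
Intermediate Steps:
A(S) = 2 - S (A(S) = 2 - S*(-2 + 3) = 2 - S)
(265556 - 204211)/(A(-132) - 443558) = (265556 - 204211)/((2 - 1*(-132)) - 443558) = 61345/((2 + 132) - 443558) = 61345/(134 - 443558) = 61345/(-443424) = 61345*(-1/443424) = -61345/443424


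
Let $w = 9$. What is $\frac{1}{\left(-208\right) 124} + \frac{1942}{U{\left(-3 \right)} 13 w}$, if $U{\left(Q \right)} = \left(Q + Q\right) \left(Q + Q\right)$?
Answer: $\frac{963151}{2089152} \approx 0.46102$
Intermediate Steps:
$U{\left(Q \right)} = 4 Q^{2}$ ($U{\left(Q \right)} = 2 Q 2 Q = 4 Q^{2}$)
$\frac{1}{\left(-208\right) 124} + \frac{1942}{U{\left(-3 \right)} 13 w} = \frac{1}{\left(-208\right) 124} + \frac{1942}{4 \left(-3\right)^{2} \cdot 13 \cdot 9} = \left(- \frac{1}{208}\right) \frac{1}{124} + \frac{1942}{4 \cdot 9 \cdot 13 \cdot 9} = - \frac{1}{25792} + \frac{1942}{36 \cdot 13 \cdot 9} = - \frac{1}{25792} + \frac{1942}{468 \cdot 9} = - \frac{1}{25792} + \frac{1942}{4212} = - \frac{1}{25792} + 1942 \cdot \frac{1}{4212} = - \frac{1}{25792} + \frac{971}{2106} = \frac{963151}{2089152}$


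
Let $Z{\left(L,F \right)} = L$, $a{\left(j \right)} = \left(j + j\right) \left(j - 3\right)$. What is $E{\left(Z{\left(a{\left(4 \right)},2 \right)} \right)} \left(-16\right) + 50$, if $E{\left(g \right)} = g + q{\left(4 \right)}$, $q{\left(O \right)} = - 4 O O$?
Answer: $946$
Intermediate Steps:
$a{\left(j \right)} = 2 j \left(-3 + j\right)$
$q{\left(O \right)} = - 4 O^{2}$
$E{\left(g \right)} = -64 + g$ ($E{\left(g \right)} = g - 4 \cdot 4^{2} = g - 64 = -64 + g$)
$E{\left(Z{\left(a{\left(4 \right)},2 \right)} \right)} \left(-16\right) + 50 = \left(-64 + 2 \cdot 4 \left(-3 + 4\right)\right) \left(-16\right) + 50 = \left(-64 + 2 \cdot 4 \cdot 1\right) \left(-16\right) + 50 = \left(-64 + 8\right) \left(-16\right) + 50 = \left(-56\right) \left(-16\right) + 50 = 896 + 50 = 946$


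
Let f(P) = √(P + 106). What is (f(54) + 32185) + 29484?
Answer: 61669 + 4*√10 ≈ 61682.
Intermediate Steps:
f(P) = √(106 + P)
(f(54) + 32185) + 29484 = (√(106 + 54) + 32185) + 29484 = (√160 + 32185) + 29484 = (4*√10 + 32185) + 29484 = (32185 + 4*√10) + 29484 = 61669 + 4*√10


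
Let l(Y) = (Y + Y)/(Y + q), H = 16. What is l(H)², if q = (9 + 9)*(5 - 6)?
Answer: 256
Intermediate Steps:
q = -18 (q = 18*(-1) = -18)
l(Y) = 2*Y/(-18 + Y) (l(Y) = (Y + Y)/(Y - 18) = (2*Y)/(-18 + Y) = 2*Y/(-18 + Y))
l(H)² = (2*16/(-18 + 16))² = (2*16/(-2))² = (2*16*(-½))² = (-16)² = 256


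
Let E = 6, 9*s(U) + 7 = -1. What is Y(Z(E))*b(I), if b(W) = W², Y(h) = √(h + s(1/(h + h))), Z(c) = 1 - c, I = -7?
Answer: 49*I*√53/3 ≈ 118.91*I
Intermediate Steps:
s(U) = -8/9 (s(U) = -7/9 + (⅑)*(-1) = -7/9 - ⅑ = -8/9)
Y(h) = √(-8/9 + h) (Y(h) = √(h - 8/9) = √(-8/9 + h))
Y(Z(E))*b(I) = (√(-8 + 9*(1 - 1*6))/3)*(-7)² = (√(-8 + 9*(1 - 6))/3)*49 = (√(-8 + 9*(-5))/3)*49 = (√(-8 - 45)/3)*49 = (√(-53)/3)*49 = ((I*√53)/3)*49 = (I*√53/3)*49 = 49*I*√53/3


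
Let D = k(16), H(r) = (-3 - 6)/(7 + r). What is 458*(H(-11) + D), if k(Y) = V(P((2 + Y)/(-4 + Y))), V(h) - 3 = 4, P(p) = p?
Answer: 8473/2 ≈ 4236.5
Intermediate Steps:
V(h) = 7 (V(h) = 3 + 4 = 7)
k(Y) = 7
H(r) = -9/(7 + r)
D = 7
458*(H(-11) + D) = 458*(-9/(7 - 11) + 7) = 458*(-9/(-4) + 7) = 458*(-9*(-¼) + 7) = 458*(9/4 + 7) = 458*(37/4) = 8473/2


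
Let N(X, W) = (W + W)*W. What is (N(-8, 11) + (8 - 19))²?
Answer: 53361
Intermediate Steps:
N(X, W) = 2*W² (N(X, W) = (2*W)*W = 2*W²)
(N(-8, 11) + (8 - 19))² = (2*11² + (8 - 19))² = (2*121 - 11)² = (242 - 11)² = 231² = 53361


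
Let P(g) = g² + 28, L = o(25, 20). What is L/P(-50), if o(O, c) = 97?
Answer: 97/2528 ≈ 0.038370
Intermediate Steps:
L = 97
P(g) = 28 + g²
L/P(-50) = 97/(28 + (-50)²) = 97/(28 + 2500) = 97/2528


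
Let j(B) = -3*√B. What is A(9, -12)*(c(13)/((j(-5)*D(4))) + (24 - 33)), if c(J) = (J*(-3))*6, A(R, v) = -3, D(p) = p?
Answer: 27 + 117*I*√5/10 ≈ 27.0 + 26.162*I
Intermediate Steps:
c(J) = -18*J (c(J) = -3*J*6 = -18*J)
A(9, -12)*(c(13)/((j(-5)*D(4))) + (24 - 33)) = -3*((-18*13)/((-3*I*√5*4)) + (24 - 33)) = -3*(-234*I*√5/60 - 9) = -3*(-39*I*√5/10 - 9) = -3*(-9 - 39*I*√5/10) = 27 + 117*I*√5/10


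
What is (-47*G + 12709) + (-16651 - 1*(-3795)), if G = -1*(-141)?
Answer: -6774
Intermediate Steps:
G = 141
(-47*G + 12709) + (-16651 - 1*(-3795)) = (-47*141 + 12709) + (-16651 - 1*(-3795)) = (-6627 + 12709) + (-16651 + 3795) = 6082 - 12856 = -6774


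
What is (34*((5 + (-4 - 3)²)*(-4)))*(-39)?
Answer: 286416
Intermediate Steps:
(34*((5 + (-4 - 3)²)*(-4)))*(-39) = (34*((5 + (-7)²)*(-4)))*(-39) = (34*((5 + 49)*(-4)))*(-39) = (34*(54*(-4)))*(-39) = (34*(-216))*(-39) = -7344*(-39) = 286416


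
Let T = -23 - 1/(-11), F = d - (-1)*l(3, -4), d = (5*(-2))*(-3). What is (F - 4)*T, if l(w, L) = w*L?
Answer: -3528/11 ≈ -320.73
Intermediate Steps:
l(w, L) = L*w
d = 30 (d = -10*(-3) = 30)
F = 18 (F = 30 - (-1)*(-4*3) = 30 - (-1)*(-12) = 30 - 1*12 = 30 - 12 = 18)
T = -252/11 (T = -23 - 1*(-1/11) = -23 + 1/11 = -252/11 ≈ -22.909)
(F - 4)*T = (18 - 4)*(-252/11) = 14*(-252/11) = -3528/11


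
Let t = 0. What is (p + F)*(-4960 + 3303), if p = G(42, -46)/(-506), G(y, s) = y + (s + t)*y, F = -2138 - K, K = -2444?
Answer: -129847491/253 ≈ -5.1323e+5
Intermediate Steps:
F = 306 (F = -2138 - 1*(-2444) = -2138 + 2444 = 306)
G(y, s) = y + s*y (G(y, s) = y + (s + 0)*y = y + s*y)
p = 945/253 (p = (42*(1 - 46))/(-506) = (42*(-45))*(-1/506) = -1890*(-1/506) = 945/253 ≈ 3.7352)
(p + F)*(-4960 + 3303) = (945/253 + 306)*(-4960 + 3303) = (78363/253)*(-1657) = -129847491/253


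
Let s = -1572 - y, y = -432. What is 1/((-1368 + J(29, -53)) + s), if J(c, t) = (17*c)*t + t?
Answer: -1/28690 ≈ -3.4855e-5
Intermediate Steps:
J(c, t) = t + 17*c*t (J(c, t) = 17*c*t + t = t + 17*c*t)
s = -1140 (s = -1572 - 1*(-432) = -1572 + 432 = -1140)
1/((-1368 + J(29, -53)) + s) = 1/((-1368 - 53*(1 + 17*29)) - 1140) = 1/((-1368 - 53*(1 + 493)) - 1140) = 1/((-1368 - 53*494) - 1140) = 1/((-1368 - 26182) - 1140) = 1/(-27550 - 1140) = 1/(-28690) = -1/28690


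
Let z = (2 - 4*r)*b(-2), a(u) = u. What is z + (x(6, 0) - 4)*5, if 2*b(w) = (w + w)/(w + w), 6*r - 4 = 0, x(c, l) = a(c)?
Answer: 29/3 ≈ 9.6667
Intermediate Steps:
x(c, l) = c
r = ⅔ (r = ⅔ + (⅙)*0 = ⅔ + 0 = ⅔ ≈ 0.66667)
b(w) = ½ (b(w) = ((w + w)/(w + w))/2 = ((2*w)/((2*w)))/2 = ((2*w)*(1/(2*w)))/2 = (½)*1 = ½)
z = -⅓ (z = (2 - 4*⅔)*(½) = (2 - 8/3)*(½) = -⅔*½ = -⅓ ≈ -0.33333)
z + (x(6, 0) - 4)*5 = -⅓ + (6 - 4)*5 = -⅓ + 2*5 = -⅓ + 10 = 29/3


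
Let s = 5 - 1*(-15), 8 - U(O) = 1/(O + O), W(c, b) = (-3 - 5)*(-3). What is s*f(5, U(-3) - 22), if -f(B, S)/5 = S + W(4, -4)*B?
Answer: -31850/3 ≈ -10617.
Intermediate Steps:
W(c, b) = 24 (W(c, b) = -8*(-3) = 24)
U(O) = 8 - 1/(2*O) (U(O) = 8 - 1/(O + O) = 8 - 1/(2*O))
f(B, S) = -120*B - 5*S (f(B, S) = -5*(S + 24*B) = -120*B - 5*S)
s = 20 (s = 5 + 15 = 20)
s*f(5, U(-3) - 22) = 20*(-120*5 - 5*((8 - ½/(-3)) - 22)) = 20*(-600 - 5*((8 - ½*(-⅓)) - 22)) = 20*(-600 - 5*((8 + ⅙) - 22)) = 20*(-600 - 5*(49/6 - 22)) = 20*(-600 - 5*(-83/6)) = 20*(-600 + 415/6) = 20*(-3185/6) = -31850/3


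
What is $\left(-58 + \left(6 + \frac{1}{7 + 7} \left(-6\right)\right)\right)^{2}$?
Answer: $\frac{134689}{49} \approx 2748.8$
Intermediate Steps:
$\left(-58 + \left(6 + \frac{1}{7 + 7} \left(-6\right)\right)\right)^{2} = \left(-58 + \left(6 + \frac{1}{14} \left(-6\right)\right)\right)^{2} = \left(-58 + \left(6 - \frac{3}{7}\right)\right)^{2} = \left(-58 + \frac{39}{7}\right)^{2} = \left(- \frac{367}{7}\right)^{2} = \frac{134689}{49}$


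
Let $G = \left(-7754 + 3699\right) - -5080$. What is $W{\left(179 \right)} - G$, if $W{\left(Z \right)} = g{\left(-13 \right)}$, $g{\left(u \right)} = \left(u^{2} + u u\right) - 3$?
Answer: $-690$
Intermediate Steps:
$g{\left(u \right)} = -3 + 2 u^{2}$ ($g{\left(u \right)} = \left(u^{2} + u^{2}\right) - 3 = 2 u^{2} - 3 = -3 + 2 u^{2}$)
$W{\left(Z \right)} = 335$ ($W{\left(Z \right)} = -3 + 2 \left(-13\right)^{2} = -3 + 2 \cdot 169 = -3 + 338 = 335$)
$G = 1025$ ($G = -4055 + 5080 = 1025$)
$W{\left(179 \right)} - G = 335 - 1025 = -690$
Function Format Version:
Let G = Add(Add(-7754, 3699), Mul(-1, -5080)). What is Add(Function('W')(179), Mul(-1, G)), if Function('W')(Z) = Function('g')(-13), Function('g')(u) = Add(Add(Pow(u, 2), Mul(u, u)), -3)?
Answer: -690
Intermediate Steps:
Function('g')(u) = Add(-3, Mul(2, Pow(u, 2))) (Function('g')(u) = Add(Add(Pow(u, 2), Pow(u, 2)), -3) = Add(Mul(2, Pow(u, 2)), -3) = Add(-3, Mul(2, Pow(u, 2))))
Function('W')(Z) = 335 (Function('W')(Z) = Add(-3, Mul(2, Pow(-13, 2))) = Add(-3, Mul(2, 169)) = Add(-3, 338) = 335)
G = 1025 (G = Add(-4055, 5080) = 1025)
Add(Function('W')(179), Mul(-1, G)) = Add(335, Mul(-1, 1025)) = Add(335, -1025) = -690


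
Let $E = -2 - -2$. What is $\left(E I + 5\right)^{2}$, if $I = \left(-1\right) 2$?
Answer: $25$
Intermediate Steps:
$E = 0$ ($E = -2 + 2 = 0$)
$I = -2$
$\left(E I + 5\right)^{2} = \left(0 \left(-2\right) + 5\right)^{2} = \left(0 + 5\right)^{2} = 5^{2} = 25$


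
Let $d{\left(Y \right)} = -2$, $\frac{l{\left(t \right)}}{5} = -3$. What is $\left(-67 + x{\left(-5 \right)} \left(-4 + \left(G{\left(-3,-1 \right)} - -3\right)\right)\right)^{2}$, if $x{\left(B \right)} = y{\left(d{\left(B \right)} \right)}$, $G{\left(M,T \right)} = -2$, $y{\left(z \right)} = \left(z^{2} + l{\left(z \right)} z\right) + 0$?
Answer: $28561$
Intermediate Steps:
$l{\left(t \right)} = -15$ ($l{\left(t \right)} = 5 \left(-3\right) = -15$)
$y{\left(z \right)} = z^{2} - 15 z$ ($y{\left(z \right)} = \left(z^{2} - 15 z\right) + 0 = z^{2} - 15 z$)
$x{\left(B \right)} = 34$ ($x{\left(B \right)} = - 2 \left(-15 - 2\right) = \left(-2\right) \left(-17\right) = 34$)
$\left(-67 + x{\left(-5 \right)} \left(-4 + \left(G{\left(-3,-1 \right)} - -3\right)\right)\right)^{2} = \left(-67 + 34 \left(-4 - -1\right)\right)^{2} = \left(-67 + 34 \left(-4 + \left(-2 + 3\right)\right)\right)^{2} = \left(-67 + 34 \left(-4 + 1\right)\right)^{2} = \left(-67 + 34 \left(-3\right)\right)^{2} = \left(-67 - 102\right)^{2} = \left(-169\right)^{2} = 28561$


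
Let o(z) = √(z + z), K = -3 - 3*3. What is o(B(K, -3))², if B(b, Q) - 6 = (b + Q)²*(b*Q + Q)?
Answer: 14862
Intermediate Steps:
K = -12 (K = -3 - 9 = -12)
B(b, Q) = 6 + (Q + b)²*(Q + Q*b) (B(b, Q) = 6 + (b + Q)²*(b*Q + Q) = 6 + (Q + b)²*(Q*b + Q) = 6 + (Q + b)²*(Q + Q*b))
o(z) = √2*√z (o(z) = √(2*z) = √2*√z)
o(B(K, -3))² = (√2*√(6 - 3*(-3 - 12)² - 3*(-12)*(-3 - 12)²))² = (√2*√(6 - 3*(-15)² - 3*(-12)*(-15)²))² = (√2*√(6 - 3*225 - 3*(-12)*225))² = (√2*√(6 - 675 + 8100))² = (√2*√7431)² = (√14862)² = 14862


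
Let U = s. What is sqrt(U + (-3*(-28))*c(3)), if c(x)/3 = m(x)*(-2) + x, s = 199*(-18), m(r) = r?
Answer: 3*I*sqrt(482) ≈ 65.864*I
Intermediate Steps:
s = -3582
c(x) = -3*x (c(x) = 3*(x*(-2) + x) = 3*(-2*x + x) = 3*(-x) = -3*x)
U = -3582
sqrt(U + (-3*(-28))*c(3)) = sqrt(-3582 + (-3*(-28))*(-3*3)) = sqrt(-3582 + 84*(-9)) = sqrt(-3582 - 756) = sqrt(-4338) = 3*I*sqrt(482)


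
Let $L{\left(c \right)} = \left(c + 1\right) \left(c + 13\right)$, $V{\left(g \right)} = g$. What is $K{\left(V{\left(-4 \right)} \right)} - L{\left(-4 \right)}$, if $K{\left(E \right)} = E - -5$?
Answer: $28$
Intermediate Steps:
$L{\left(c \right)} = \left(1 + c\right) \left(13 + c\right)$
$K{\left(E \right)} = 5 + E$ ($K{\left(E \right)} = E + 5 = 5 + E$)
$K{\left(V{\left(-4 \right)} \right)} - L{\left(-4 \right)} = \left(5 - 4\right) - \left(13 + \left(-4\right)^{2} + 14 \left(-4\right)\right) = 1 - \left(13 + 16 - 56\right) = 1 - -27 = 1 + 27 = 28$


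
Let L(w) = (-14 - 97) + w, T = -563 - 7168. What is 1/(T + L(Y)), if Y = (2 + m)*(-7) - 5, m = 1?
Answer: -1/7868 ≈ -0.00012710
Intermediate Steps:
T = -7731
Y = -26 (Y = (2 + 1)*(-7) - 5 = 3*(-7) - 5 = -21 - 5 = -26)
L(w) = -111 + w
1/(T + L(Y)) = 1/(-7731 + (-111 - 26)) = 1/(-7731 - 137) = 1/(-7868) = -1/7868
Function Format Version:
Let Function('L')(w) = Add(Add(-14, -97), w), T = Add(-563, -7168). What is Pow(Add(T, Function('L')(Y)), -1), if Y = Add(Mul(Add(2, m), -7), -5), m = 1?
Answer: Rational(-1, 7868) ≈ -0.00012710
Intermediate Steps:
T = -7731
Y = -26 (Y = Add(Mul(Add(2, 1), -7), -5) = Add(Mul(3, -7), -5) = Add(-21, -5) = -26)
Function('L')(w) = Add(-111, w)
Pow(Add(T, Function('L')(Y)), -1) = Pow(Add(-7731, Add(-111, -26)), -1) = Pow(Add(-7731, -137), -1) = Pow(-7868, -1) = Rational(-1, 7868)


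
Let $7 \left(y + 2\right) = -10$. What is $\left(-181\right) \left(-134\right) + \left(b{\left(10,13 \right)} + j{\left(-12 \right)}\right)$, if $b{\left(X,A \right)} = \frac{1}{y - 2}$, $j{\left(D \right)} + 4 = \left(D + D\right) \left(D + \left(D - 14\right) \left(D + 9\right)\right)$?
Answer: $\frac{861301}{38} \approx 22666.0$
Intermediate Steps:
$j{\left(D \right)} = -4 + 2 D \left(D + \left(-14 + D\right) \left(9 + D\right)\right)$ ($j{\left(D \right)} = -4 + \left(D + D\right) \left(D + \left(D - 14\right) \left(D + 9\right)\right) = -4 + 2 D \left(D + \left(-14 + D\right) \left(9 + D\right)\right)$)
$y = - \frac{24}{7}$ ($y = -2 + \frac{1}{7} \left(-10\right) = -2 - \frac{10}{7} = - \frac{24}{7} \approx -3.4286$)
$b{\left(X,A \right)} = - \frac{7}{38}$ ($b{\left(X,A \right)} = \frac{1}{- \frac{24}{7} - 2} = \frac{1}{- \frac{38}{7}} = - \frac{7}{38}$)
$\left(-181\right) \left(-134\right) + \left(b{\left(10,13 \right)} + j{\left(-12 \right)}\right) = \left(-181\right) \left(-134\right) - \frac{60351}{38} = 24254 + \left(- \frac{7}{38} + \left(-4 + 3024 - 1152 + 2 \left(-1728\right)\right)\right) = 24254 - \frac{60351}{38} = \frac{861301}{38}$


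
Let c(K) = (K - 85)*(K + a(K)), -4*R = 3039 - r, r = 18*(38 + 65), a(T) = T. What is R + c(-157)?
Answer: 302767/4 ≈ 75692.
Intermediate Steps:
r = 1854 (r = 18*103 = 1854)
R = -1185/4 (R = -(3039 - 1*1854)/4 = -(3039 - 1854)/4 = -¼*1185 = -1185/4 ≈ -296.25)
c(K) = 2*K*(-85 + K) (c(K) = (K - 85)*(K + K) = (-85 + K)*(2*K) = 2*K*(-85 + K))
R + c(-157) = -1185/4 + 2*(-157)*(-85 - 157) = -1185/4 + 2*(-157)*(-242) = -1185/4 + 75988 = 302767/4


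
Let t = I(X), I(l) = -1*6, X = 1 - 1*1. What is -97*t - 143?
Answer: 439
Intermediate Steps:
X = 0 (X = 1 - 1 = 0)
I(l) = -6
t = -6
-97*t - 143 = -97*(-6) - 143 = 582 - 143 = 439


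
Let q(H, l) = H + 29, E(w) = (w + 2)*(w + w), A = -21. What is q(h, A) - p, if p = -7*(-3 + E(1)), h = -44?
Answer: 6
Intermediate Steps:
E(w) = 2*w*(2 + w) (E(w) = (2 + w)*(2*w) = 2*w*(2 + w))
q(H, l) = 29 + H
p = -21 (p = -7*(-3 + 2*1*(2 + 1)) = -7*(-3 + 2*1*3) = -7*(-3 + 6) = -7*3 = -21)
q(h, A) - p = (29 - 44) - 1*(-21) = -15 + 21 = 6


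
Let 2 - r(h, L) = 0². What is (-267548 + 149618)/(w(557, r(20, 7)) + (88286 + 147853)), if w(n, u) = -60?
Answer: -39310/78693 ≈ -0.49954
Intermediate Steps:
r(h, L) = 2 (r(h, L) = 2 - 1*0² = 2 - 1*0 = 2 + 0 = 2)
(-267548 + 149618)/(w(557, r(20, 7)) + (88286 + 147853)) = (-267548 + 149618)/(-60 + (88286 + 147853)) = -117930/(-60 + 236139) = -117930/236079 = -117930*1/236079 = -39310/78693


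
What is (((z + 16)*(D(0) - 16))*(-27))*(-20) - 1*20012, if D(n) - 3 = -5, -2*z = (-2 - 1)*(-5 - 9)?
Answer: 28588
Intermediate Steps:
z = -21 (z = -(-2 - 1)*(-5 - 9)/2 = -(-3)*(-14)/2 = -1/2*42 = -21)
D(n) = -2 (D(n) = 3 - 5 = -2)
(((z + 16)*(D(0) - 16))*(-27))*(-20) - 1*20012 = (((-21 + 16)*(-2 - 16))*(-27))*(-20) - 1*20012 = (-5*(-18)*(-27))*(-20) - 20012 = (90*(-27))*(-20) - 20012 = -2430*(-20) - 20012 = 48600 - 20012 = 28588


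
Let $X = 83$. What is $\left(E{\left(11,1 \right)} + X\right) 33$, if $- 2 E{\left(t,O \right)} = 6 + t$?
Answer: $\frac{4917}{2} \approx 2458.5$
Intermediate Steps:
$E{\left(t,O \right)} = -3 - \frac{t}{2}$ ($E{\left(t,O \right)} = - \frac{6 + t}{2} = -3 - \frac{t}{2}$)
$\left(E{\left(11,1 \right)} + X\right) 33 = \left(\left(-3 - \frac{11}{2}\right) + 83\right) 33 = \left(- \frac{17}{2} + 83\right) 33 = \frac{149}{2} \cdot 33 = \frac{4917}{2}$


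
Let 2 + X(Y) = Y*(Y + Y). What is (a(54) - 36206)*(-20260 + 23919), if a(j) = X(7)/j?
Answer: -1192241242/9 ≈ -1.3247e+8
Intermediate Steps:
X(Y) = -2 + 2*Y**2 (X(Y) = -2 + Y*(Y + Y) = -2 + Y*(2*Y) = -2 + 2*Y**2)
a(j) = 96/j (a(j) = (-2 + 2*7**2)/j = (-2 + 2*49)/j = (-2 + 98)/j = 96/j)
(a(54) - 36206)*(-20260 + 23919) = (96/54 - 36206)*(-20260 + 23919) = (96*(1/54) - 36206)*3659 = (16/9 - 36206)*3659 = -325838/9*3659 = -1192241242/9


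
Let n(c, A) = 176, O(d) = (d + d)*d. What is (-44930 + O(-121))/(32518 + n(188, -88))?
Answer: -2608/5449 ≈ -0.47862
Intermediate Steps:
O(d) = 2*d² (O(d) = (2*d)*d = 2*d²)
(-44930 + O(-121))/(32518 + n(188, -88)) = (-44930 + 2*(-121)²)/(32518 + 176) = (-44930 + 2*14641)/32694 = (-44930 + 29282)*(1/32694) = -15648*1/32694 = -2608/5449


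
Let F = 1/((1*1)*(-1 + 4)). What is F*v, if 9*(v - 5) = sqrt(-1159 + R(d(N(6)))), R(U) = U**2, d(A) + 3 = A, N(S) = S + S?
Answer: 5/3 + 7*I*sqrt(22)/27 ≈ 1.6667 + 1.216*I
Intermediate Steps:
N(S) = 2*S
d(A) = -3 + A
F = 1/3 (F = 1/(1*3) = 1/3 ≈ 0.33333)
v = 5 + 7*I*sqrt(22)/9 (v = 5 + sqrt(-1159 + (-3 + 2*6)**2)/9 = 5 + sqrt(-1159 + (-3 + 12)**2)/9 = 5 + sqrt(-1159 + 9**2)/9 = 5 + sqrt(-1159 + 81)/9 = 5 + sqrt(-1078)/9 = 5 + (7*I*sqrt(22))/9 = 5 + 7*I*sqrt(22)/9 ≈ 5.0 + 3.6481*I)
F*v = (5 + 7*I*sqrt(22)/9)/3 = 5/3 + 7*I*sqrt(22)/27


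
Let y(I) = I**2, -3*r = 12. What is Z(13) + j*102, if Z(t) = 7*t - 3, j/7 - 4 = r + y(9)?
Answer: 57922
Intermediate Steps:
r = -4 (r = -1/3*12 = -4)
j = 567 (j = 28 + 7*(-4 + 9**2) = 28 + 7*(-4 + 81) = 28 + 7*77 = 28 + 539 = 567)
Z(t) = -3 + 7*t
Z(13) + j*102 = (-3 + 7*13) + 567*102 = (-3 + 91) + 57834 = 88 + 57834 = 57922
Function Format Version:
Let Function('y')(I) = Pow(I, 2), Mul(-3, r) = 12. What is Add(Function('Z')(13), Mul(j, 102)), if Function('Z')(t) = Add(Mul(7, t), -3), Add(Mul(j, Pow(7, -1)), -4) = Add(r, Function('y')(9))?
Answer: 57922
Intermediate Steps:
r = -4 (r = Mul(Rational(-1, 3), 12) = -4)
j = 567 (j = Add(28, Mul(7, Add(-4, Pow(9, 2)))) = Add(28, Mul(7, Add(-4, 81))) = Add(28, Mul(7, 77)) = Add(28, 539) = 567)
Function('Z')(t) = Add(-3, Mul(7, t))
Add(Function('Z')(13), Mul(j, 102)) = Add(Add(-3, Mul(7, 13)), Mul(567, 102)) = Add(Add(-3, 91), 57834) = Add(88, 57834) = 57922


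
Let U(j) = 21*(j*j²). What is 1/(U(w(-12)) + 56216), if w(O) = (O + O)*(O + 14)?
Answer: -1/2266216 ≈ -4.4126e-7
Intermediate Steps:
w(O) = 2*O*(14 + O) (w(O) = (2*O)*(14 + O) = 2*O*(14 + O))
U(j) = 21*j³
1/(U(w(-12)) + 56216) = 1/(21*(2*(-12)*(14 - 12))³ + 56216) = 1/(21*(2*(-12)*2)³ + 56216) = 1/(21*(-48)³ + 56216) = 1/(21*(-110592) + 56216) = 1/(-2322432 + 56216) = 1/(-2266216) = -1/2266216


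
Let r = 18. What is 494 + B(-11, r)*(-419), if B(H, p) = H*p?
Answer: 83456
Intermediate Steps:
494 + B(-11, r)*(-419) = 494 - 11*18*(-419) = 494 - 198*(-419) = 494 + 82962 = 83456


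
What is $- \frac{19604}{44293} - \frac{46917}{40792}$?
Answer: $- \frac{2877781049}{1806800056} \approx -1.5928$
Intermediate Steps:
$- \frac{19604}{44293} - \frac{46917}{40792} = - \frac{2877781049}{1806800056}$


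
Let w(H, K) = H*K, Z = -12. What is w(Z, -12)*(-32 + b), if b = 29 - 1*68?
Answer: -10224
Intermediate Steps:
b = -39 (b = 29 - 68 = -39)
w(Z, -12)*(-32 + b) = (-12*(-12))*(-32 - 39) = 144*(-71) = -10224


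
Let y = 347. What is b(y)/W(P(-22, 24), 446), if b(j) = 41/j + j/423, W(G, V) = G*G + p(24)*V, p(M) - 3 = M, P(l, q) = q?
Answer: 68876/926041329 ≈ 7.4377e-5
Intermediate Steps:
p(M) = 3 + M
W(G, V) = G**2 + 27*V (W(G, V) = G*G + (3 + 24)*V = G**2 + 27*V)
b(j) = 41/j + j/423 (b(j) = 41/j + j*(1/423) = 41/j + j/423)
b(y)/W(P(-22, 24), 446) = (41/347 + (1/423)*347)/(24**2 + 27*446) = (41*(1/347) + 347/423)/(576 + 12042) = (41/347 + 347/423)/12618 = (137752/146781)*(1/12618) = 68876/926041329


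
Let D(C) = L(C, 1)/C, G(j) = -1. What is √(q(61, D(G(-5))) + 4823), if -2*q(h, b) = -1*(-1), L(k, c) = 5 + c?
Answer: √19290/2 ≈ 69.444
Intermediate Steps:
D(C) = 6/C (D(C) = (5 + 1)/C = 6/C)
q(h, b) = -½ (q(h, b) = -(-1)*(-1)/2 = -½*1 = -½)
√(q(61, D(G(-5))) + 4823) = √(-½ + 4823) = √(9645/2) = √19290/2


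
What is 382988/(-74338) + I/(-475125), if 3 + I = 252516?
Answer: -33456414149/5886640375 ≈ -5.6834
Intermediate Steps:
I = 252513 (I = -3 + 252516 = 252513)
382988/(-74338) + I/(-475125) = 382988/(-74338) + 252513/(-475125) = 382988*(-1/74338) + 252513*(-1/475125) = -191494/37169 - 84171/158375 = -33456414149/5886640375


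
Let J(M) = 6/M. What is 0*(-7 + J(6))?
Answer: 0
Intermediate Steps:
0*(-7 + J(6)) = 0*(-7 + 6/6) = 0*(-7 + 6*(⅙)) = 0*(-7 + 1) = 0*(-6) = 0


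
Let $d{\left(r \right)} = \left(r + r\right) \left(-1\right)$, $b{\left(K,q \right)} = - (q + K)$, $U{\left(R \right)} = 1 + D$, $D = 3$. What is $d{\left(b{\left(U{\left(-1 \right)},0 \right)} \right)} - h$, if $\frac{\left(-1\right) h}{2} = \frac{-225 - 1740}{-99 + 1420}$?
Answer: $\frac{6638}{1321} \approx 5.025$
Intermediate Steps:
$U{\left(R \right)} = 4$ ($U{\left(R \right)} = 1 + 3 = 4$)
$b{\left(K,q \right)} = - K - q$ ($b{\left(K,q \right)} = - (K + q) = - K - q$)
$d{\left(r \right)} = - 2 r$ ($d{\left(r \right)} = 2 r \left(-1\right) = - 2 r$)
$h = \frac{3930}{1321}$ ($h = - 2 \frac{-225 - 1740}{-99 + 1420} = - 2 \left(- \frac{1965}{1321}\right) = - 2 \left(\left(-1965\right) \frac{1}{1321}\right) = \left(-2\right) \left(- \frac{1965}{1321}\right) = \frac{3930}{1321} \approx 2.975$)
$d{\left(b{\left(U{\left(-1 \right)},0 \right)} \right)} - h = - 2 \left(\left(-1\right) 4 - 0\right) - \frac{3930}{1321} = - 2 \left(-4 + 0\right) - \frac{3930}{1321} = \left(-2\right) \left(-4\right) - \frac{3930}{1321} = 8 - \frac{3930}{1321} = \frac{6638}{1321}$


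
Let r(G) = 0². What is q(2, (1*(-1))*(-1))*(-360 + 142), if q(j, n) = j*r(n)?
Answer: 0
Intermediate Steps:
r(G) = 0
q(j, n) = 0 (q(j, n) = j*0 = 0)
q(2, (1*(-1))*(-1))*(-360 + 142) = 0*(-360 + 142) = 0*(-218) = 0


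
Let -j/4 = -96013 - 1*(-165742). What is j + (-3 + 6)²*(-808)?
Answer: -286188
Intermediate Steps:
j = -278916 (j = -4*(-96013 - 1*(-165742)) = -4*(-96013 + 165742) = -4*69729 = -278916)
j + (-3 + 6)²*(-808) = -278916 + (-3 + 6)²*(-808) = -278916 + 3²*(-808) = -278916 + 9*(-808) = -278916 - 7272 = -286188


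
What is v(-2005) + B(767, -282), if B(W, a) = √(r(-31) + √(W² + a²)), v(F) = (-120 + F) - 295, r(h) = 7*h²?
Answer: -2420 + √(6727 + √667813) ≈ -2333.1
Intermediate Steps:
v(F) = -415 + F
B(W, a) = √(6727 + √(W² + a²)) (B(W, a) = √(7*(-31)² + √(W² + a²)) = √(7*961 + √(W² + a²)) = √(6727 + √(W² + a²)))
v(-2005) + B(767, -282) = (-415 - 2005) + √(6727 + √(767² + (-282)²)) = -2420 + √(6727 + √(588289 + 79524)) = -2420 + √(6727 + √667813)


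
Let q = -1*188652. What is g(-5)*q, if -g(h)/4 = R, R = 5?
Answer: 3773040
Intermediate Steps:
q = -188652
g(h) = -20 (g(h) = -4*5 = -20)
g(-5)*q = -20*(-188652) = 3773040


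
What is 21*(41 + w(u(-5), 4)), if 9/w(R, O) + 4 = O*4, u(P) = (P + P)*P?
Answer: 3507/4 ≈ 876.75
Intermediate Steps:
u(P) = 2*P**2 (u(P) = (2*P)*P = 2*P**2)
w(R, O) = 9/(-4 + 4*O) (w(R, O) = 9/(-4 + O*4) = 9/(-4 + 4*O))
21*(41 + w(u(-5), 4)) = 21*(41 + 9/(4*(-1 + 4))) = 21*(41 + (9/4)/3) = 21*(41 + (9/4)*(1/3)) = 21*(41 + 3/4) = 21*(167/4) = 3507/4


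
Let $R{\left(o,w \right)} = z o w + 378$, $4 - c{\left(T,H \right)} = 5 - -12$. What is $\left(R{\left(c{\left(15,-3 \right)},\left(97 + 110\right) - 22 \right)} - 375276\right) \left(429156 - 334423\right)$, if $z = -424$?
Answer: $61085922526$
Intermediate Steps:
$c{\left(T,H \right)} = -13$ ($c{\left(T,H \right)} = 4 - \left(5 - -12\right) = 4 - \left(5 + 12\right) = 4 - 17 = -13$)
$R{\left(o,w \right)} = 378 - 424 o w$ ($R{\left(o,w \right)} = - 424 o w + 378 = 378 - 424 o w$)
$\left(R{\left(c{\left(15,-3 \right)},\left(97 + 110\right) - 22 \right)} - 375276\right) \left(429156 - 334423\right) = \left(\left(378 - - 5512 \left(\left(97 + 110\right) - 22\right)\right) - 375276\right) \left(429156 - 334423\right) = \left(\left(378 - - 5512 \left(207 - 22\right)\right) - 375276\right) 94733 = \left(\left(378 - \left(-5512\right) 185\right) - 375276\right) 94733 = \left(\left(378 + 1019720\right) - 375276\right) 94733 = \left(1020098 - 375276\right) 94733 = 644822 \cdot 94733 = 61085922526$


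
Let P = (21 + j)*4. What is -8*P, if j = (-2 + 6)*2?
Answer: -928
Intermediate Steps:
j = 8 (j = 4*2 = 8)
P = 116 (P = (21 + 8)*4 = 29*4 = 116)
-8*P = -8*116 = -928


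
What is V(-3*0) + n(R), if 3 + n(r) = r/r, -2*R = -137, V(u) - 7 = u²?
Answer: 5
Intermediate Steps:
V(u) = 7 + u²
R = 137/2 (R = -½*(-137) = 137/2 ≈ 68.500)
n(r) = -2 (n(r) = -3 + r/r = -3 + 1 = -2)
V(-3*0) + n(R) = (7 + (-3*0)²) - 2 = (7 + 0²) - 2 = (7 + 0) - 2 = 7 - 2 = 5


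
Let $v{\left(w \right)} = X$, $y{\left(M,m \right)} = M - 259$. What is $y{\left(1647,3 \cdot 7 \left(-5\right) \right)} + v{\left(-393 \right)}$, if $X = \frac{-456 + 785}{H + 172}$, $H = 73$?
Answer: $\frac{48627}{35} \approx 1389.3$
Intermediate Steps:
$X = \frac{47}{35}$ ($X = \frac{-456 + 785}{73 + 172} = \frac{329}{245} = 329 \cdot \frac{1}{245} = \frac{47}{35} \approx 1.3429$)
$y{\left(M,m \right)} = -259 + M$ ($y{\left(M,m \right)} = M - 259 = -259 + M$)
$v{\left(w \right)} = \frac{47}{35}$
$y{\left(1647,3 \cdot 7 \left(-5\right) \right)} + v{\left(-393 \right)} = \left(-259 + 1647\right) + \frac{47}{35} = 1388 + \frac{47}{35} = \frac{48627}{35}$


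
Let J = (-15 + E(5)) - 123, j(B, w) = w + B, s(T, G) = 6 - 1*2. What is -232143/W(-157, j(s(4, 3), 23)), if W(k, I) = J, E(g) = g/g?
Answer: 232143/137 ≈ 1694.5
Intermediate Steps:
E(g) = 1
s(T, G) = 4 (s(T, G) = 6 - 2 = 4)
j(B, w) = B + w
J = -137 (J = (-15 + 1) - 123 = -14 - 123 = -137)
W(k, I) = -137
-232143/W(-157, j(s(4, 3), 23)) = -232143/(-137) = -232143*(-1/137) = 232143/137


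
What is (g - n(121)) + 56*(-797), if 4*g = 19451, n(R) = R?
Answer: -159561/4 ≈ -39890.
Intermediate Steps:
g = 19451/4 (g = (¼)*19451 = 19451/4 ≈ 4862.8)
(g - n(121)) + 56*(-797) = (19451/4 - 1*121) + 56*(-797) = (19451/4 - 121) - 44632 = 18967/4 - 44632 = -159561/4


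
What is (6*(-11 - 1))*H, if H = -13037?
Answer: 938664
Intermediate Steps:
(6*(-11 - 1))*H = (6*(-11 - 1))*(-13037) = (6*(-12))*(-13037) = -72*(-13037) = 938664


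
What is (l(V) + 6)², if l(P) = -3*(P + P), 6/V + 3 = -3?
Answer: 144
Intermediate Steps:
V = -1 (V = 6/(-3 - 3) = 6/(-6) = 6*(-⅙) = -1)
l(P) = -6*P
(l(V) + 6)² = (-6*(-1) + 6)² = (6 + 6)² = 12² = 144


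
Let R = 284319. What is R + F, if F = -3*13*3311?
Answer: 155190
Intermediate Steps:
F = -129129 (F = -39*3311 = -129129)
R + F = 284319 - 129129 = 155190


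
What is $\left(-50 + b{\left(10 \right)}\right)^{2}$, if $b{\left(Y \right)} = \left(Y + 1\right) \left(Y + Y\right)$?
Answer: $28900$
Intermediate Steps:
$b{\left(Y \right)} = 2 Y \left(1 + Y\right)$ ($b{\left(Y \right)} = \left(1 + Y\right) 2 Y = 2 Y \left(1 + Y\right)$)
$\left(-50 + b{\left(10 \right)}\right)^{2} = \left(-50 + 2 \cdot 10 \left(1 + 10\right)\right)^{2} = \left(-50 + 2 \cdot 10 \cdot 11\right)^{2} = \left(-50 + 220\right)^{2} = 170^{2} = 28900$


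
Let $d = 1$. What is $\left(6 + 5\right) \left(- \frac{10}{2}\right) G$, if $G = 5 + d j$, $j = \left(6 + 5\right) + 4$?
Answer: $-1100$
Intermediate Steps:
$j = 15$ ($j = 11 + 4 = 15$)
$G = 20$ ($G = 5 + 1 \cdot 15 = 5 + 15 = 20$)
$\left(6 + 5\right) \left(- \frac{10}{2}\right) G = \left(6 + 5\right) \left(- \frac{10}{2}\right) 20 = 11 \left(\left(-10\right) \frac{1}{2}\right) 20 = 11 \left(-5\right) 20 = \left(-55\right) 20 = -1100$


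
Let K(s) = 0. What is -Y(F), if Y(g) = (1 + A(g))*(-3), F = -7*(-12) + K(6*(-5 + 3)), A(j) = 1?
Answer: 6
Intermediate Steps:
F = 84 (F = -7*(-12) + 0 = 84 + 0 = 84)
Y(g) = -6 (Y(g) = (1 + 1)*(-3) = 2*(-3) = -6)
-Y(F) = -1*(-6) = 6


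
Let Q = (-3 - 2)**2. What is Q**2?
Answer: 625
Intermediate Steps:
Q = 25 (Q = (-5)**2 = 25)
Q**2 = 25**2 = 625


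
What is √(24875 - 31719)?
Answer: 2*I*√1711 ≈ 82.729*I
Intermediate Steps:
√(24875 - 31719) = √(-6844) = 2*I*√1711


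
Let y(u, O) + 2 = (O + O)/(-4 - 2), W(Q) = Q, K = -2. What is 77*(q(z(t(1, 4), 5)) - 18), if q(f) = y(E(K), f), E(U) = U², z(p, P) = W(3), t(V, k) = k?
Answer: -1617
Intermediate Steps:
z(p, P) = 3
y(u, O) = -2 - O/3 (y(u, O) = -2 + (O + O)/(-4 - 2) = -2 + (2*O)/(-6) = -2 + (2*O)*(-⅙) = -2 - O/3)
q(f) = -2 - f/3
77*(q(z(t(1, 4), 5)) - 18) = 77*((-2 - ⅓*3) - 18) = 77*((-2 - 1) - 18) = 77*(-3 - 18) = 77*(-21) = -1617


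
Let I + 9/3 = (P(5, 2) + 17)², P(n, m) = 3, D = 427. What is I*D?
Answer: 169519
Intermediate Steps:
I = 397 (I = -3 + (3 + 17)² = -3 + 20² = -3 + 400 = 397)
I*D = 397*427 = 169519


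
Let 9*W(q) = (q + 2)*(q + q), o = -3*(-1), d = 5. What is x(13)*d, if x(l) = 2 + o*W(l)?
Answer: 660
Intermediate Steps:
o = 3
W(q) = 2*q*(2 + q)/9 (W(q) = ((q + 2)*(q + q))/9 = ((2 + q)*(2*q))/9 = (2*q*(2 + q))/9 = 2*q*(2 + q)/9)
x(l) = 2 + 2*l*(2 + l)/3 (x(l) = 2 + 3*(2*l*(2 + l)/9) = 2 + 2*l*(2 + l)/3)
x(13)*d = (2 + (⅔)*13*(2 + 13))*5 = (2 + (⅔)*13*15)*5 = (2 + 130)*5 = 132*5 = 660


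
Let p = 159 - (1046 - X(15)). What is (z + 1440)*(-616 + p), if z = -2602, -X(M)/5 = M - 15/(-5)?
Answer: 1851066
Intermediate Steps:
X(M) = -15 - 5*M (X(M) = -5*(M - 15/(-5)) = -5*(M - 15*(-⅕)) = -5*(M + 3) = -5*(3 + M) = -15 - 5*M)
p = -977 (p = 159 - (1046 - (-15 - 5*15)) = 159 - (1046 - (-15 - 75)) = 159 - (1046 - 1*(-90)) = 159 - (1046 + 90) = 159 - 1*1136 = 159 - 1136 = -977)
(z + 1440)*(-616 + p) = (-2602 + 1440)*(-616 - 977) = -1162*(-1593) = 1851066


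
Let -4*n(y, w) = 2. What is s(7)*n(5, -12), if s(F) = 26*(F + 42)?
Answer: -637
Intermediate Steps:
n(y, w) = -½ (n(y, w) = -¼*2 = -½)
s(F) = 1092 + 26*F (s(F) = 26*(42 + F) = 1092 + 26*F)
s(7)*n(5, -12) = (1092 + 26*7)*(-½) = (1092 + 182)*(-½) = 1274*(-½) = -637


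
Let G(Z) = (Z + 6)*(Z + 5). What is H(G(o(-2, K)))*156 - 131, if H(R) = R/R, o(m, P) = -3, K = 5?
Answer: 25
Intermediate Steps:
G(Z) = (5 + Z)*(6 + Z) (G(Z) = (6 + Z)*(5 + Z) = (5 + Z)*(6 + Z))
H(R) = 1
H(G(o(-2, K)))*156 - 131 = 1*156 - 131 = 156 - 131 = 25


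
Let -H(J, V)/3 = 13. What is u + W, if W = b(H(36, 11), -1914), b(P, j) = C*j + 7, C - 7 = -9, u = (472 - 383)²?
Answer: 11756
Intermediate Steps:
H(J, V) = -39 (H(J, V) = -3*13 = -39)
u = 7921 (u = 89² = 7921)
C = -2 (C = 7 - 9 = -2)
b(P, j) = 7 - 2*j (b(P, j) = -2*j + 7 = 7 - 2*j)
W = 3835 (W = 7 - 2*(-1914) = 7 + 3828 = 3835)
u + W = 7921 + 3835 = 11756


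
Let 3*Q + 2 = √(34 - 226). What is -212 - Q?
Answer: -634/3 - 8*I*√3/3 ≈ -211.33 - 4.6188*I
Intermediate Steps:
Q = -⅔ + 8*I*√3/3 (Q = -⅔ + √(34 - 226)/3 = -⅔ + √(-192)/3 = -⅔ + (8*I*√3)/3 = -⅔ + 8*I*√3/3 ≈ -0.66667 + 4.6188*I)
-212 - Q = -212 - (-⅔ + 8*I*√3/3) = -212 + (⅔ - 8*I*√3/3) = -634/3 - 8*I*√3/3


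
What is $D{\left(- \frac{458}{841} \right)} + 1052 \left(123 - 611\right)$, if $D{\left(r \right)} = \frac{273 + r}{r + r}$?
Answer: $- \frac{470481551}{916} \approx -5.1363 \cdot 10^{5}$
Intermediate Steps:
$D{\left(r \right)} = \frac{273 + r}{2 r}$
$D{\left(- \frac{458}{841} \right)} + 1052 \left(123 - 611\right) = \frac{273 - \frac{458}{841}}{2 \left(- \frac{458}{841}\right)} + 1052 \left(123 - 611\right) = \frac{273 - \frac{458}{841}}{2 \left(\left(-458\right) \frac{1}{841}\right)} + 1052 \left(-488\right) = \frac{273 - \frac{458}{841}}{2 \left(- \frac{458}{841}\right)} - 513376 = \frac{1}{2} \left(- \frac{841}{458}\right) \frac{229135}{841} - 513376 = - \frac{229135}{916} - 513376 = - \frac{470481551}{916}$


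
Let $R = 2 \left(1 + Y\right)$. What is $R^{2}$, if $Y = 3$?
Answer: $64$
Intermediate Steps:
$R = 8$ ($R = 2 \left(1 + 3\right) = 2 \cdot 4 = 8$)
$R^{2} = 8^{2} = 64$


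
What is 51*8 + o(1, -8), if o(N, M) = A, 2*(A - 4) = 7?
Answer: 831/2 ≈ 415.50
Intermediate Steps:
A = 15/2 (A = 4 + (1/2)*7 = 4 + 7/2 = 15/2 ≈ 7.5000)
o(N, M) = 15/2
51*8 + o(1, -8) = 51*8 + 15/2 = 408 + 15/2 = 831/2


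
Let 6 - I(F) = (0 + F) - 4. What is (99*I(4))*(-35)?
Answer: -20790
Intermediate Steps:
I(F) = 10 - F (I(F) = 6 - ((0 + F) - 4) = 6 - (F - 4) = 6 - (-4 + F) = 6 + (4 - F) = 10 - F)
(99*I(4))*(-35) = (99*(10 - 1*4))*(-35) = (99*(10 - 4))*(-35) = (99*6)*(-35) = 594*(-35) = -20790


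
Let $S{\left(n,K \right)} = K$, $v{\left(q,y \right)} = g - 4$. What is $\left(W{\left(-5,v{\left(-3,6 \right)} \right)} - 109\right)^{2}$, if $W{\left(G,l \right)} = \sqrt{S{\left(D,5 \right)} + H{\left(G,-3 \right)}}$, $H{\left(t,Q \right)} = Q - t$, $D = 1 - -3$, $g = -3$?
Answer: $\left(109 - \sqrt{7}\right)^{2} \approx 11311.0$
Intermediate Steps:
$D = 4$ ($D = 1 + 3 = 4$)
$v{\left(q,y \right)} = -7$ ($v{\left(q,y \right)} = -3 - 4 = -7$)
$W{\left(G,l \right)} = \sqrt{2 - G}$ ($W{\left(G,l \right)} = \sqrt{5 - \left(3 + G\right)} = \sqrt{2 - G}$)
$\left(W{\left(-5,v{\left(-3,6 \right)} \right)} - 109\right)^{2} = \left(\sqrt{2 - -5} - 109\right)^{2} = \left(\sqrt{2 + 5} - 109\right)^{2} = \left(\sqrt{7} - 109\right)^{2} = \left(-109 + \sqrt{7}\right)^{2}$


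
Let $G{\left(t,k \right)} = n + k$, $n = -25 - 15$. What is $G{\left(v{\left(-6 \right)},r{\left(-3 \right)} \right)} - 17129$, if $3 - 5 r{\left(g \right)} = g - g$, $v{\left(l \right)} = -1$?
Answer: $- \frac{85842}{5} \approx -17168.0$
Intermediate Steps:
$n = -40$
$r{\left(g \right)} = \frac{3}{5}$ ($r{\left(g \right)} = \frac{3}{5} - \frac{g - g}{5} = \frac{3}{5} - 0 = \frac{3}{5} + 0 = \frac{3}{5}$)
$G{\left(t,k \right)} = -40 + k$
$G{\left(v{\left(-6 \right)},r{\left(-3 \right)} \right)} - 17129 = \left(-40 + \frac{3}{5}\right) - 17129 = - \frac{197}{5} - 17129 = - \frac{85842}{5}$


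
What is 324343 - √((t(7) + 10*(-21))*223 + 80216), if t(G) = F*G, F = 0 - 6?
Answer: 324343 - 2*√6005 ≈ 3.2419e+5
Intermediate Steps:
F = -6
t(G) = -6*G
324343 - √((t(7) + 10*(-21))*223 + 80216) = 324343 - √((-6*7 + 10*(-21))*223 + 80216) = 324343 - √((-42 - 210)*223 + 80216) = 324343 - √(-252*223 + 80216) = 324343 - √(-56196 + 80216) = 324343 - √24020 = 324343 - 2*√6005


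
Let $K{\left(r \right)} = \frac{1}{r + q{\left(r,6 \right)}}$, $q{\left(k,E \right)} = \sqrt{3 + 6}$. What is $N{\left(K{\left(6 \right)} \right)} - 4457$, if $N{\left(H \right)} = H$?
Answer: $- \frac{40112}{9} \approx -4456.9$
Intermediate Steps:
$q{\left(k,E \right)} = 3$ ($q{\left(k,E \right)} = \sqrt{9} = 3$)
$K{\left(r \right)} = \frac{1}{3 + r}$ ($K{\left(r \right)} = \frac{1}{r + 3} = \frac{1}{3 + r}$)
$N{\left(K{\left(6 \right)} \right)} - 4457 = \frac{1}{3 + 6} - 4457 = \frac{1}{9} - 4457 = - \frac{40112}{9}$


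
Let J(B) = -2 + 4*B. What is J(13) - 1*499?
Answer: -449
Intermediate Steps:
J(13) - 1*499 = (-2 + 4*13) - 1*499 = (-2 + 52) - 499 = 50 - 499 = -449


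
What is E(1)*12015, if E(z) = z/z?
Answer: 12015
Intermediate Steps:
E(z) = 1
E(1)*12015 = 1*12015 = 12015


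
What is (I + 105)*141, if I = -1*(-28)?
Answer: 18753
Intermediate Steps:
I = 28
(I + 105)*141 = (28 + 105)*141 = 133*141 = 18753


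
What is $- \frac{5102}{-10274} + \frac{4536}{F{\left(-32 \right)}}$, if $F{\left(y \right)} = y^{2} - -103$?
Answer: $\frac{3739487}{827057} \approx 4.5214$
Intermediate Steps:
$F{\left(y \right)} = 103 + y^{2}$ ($F{\left(y \right)} = y^{2} + 103 = 103 + y^{2}$)
$- \frac{5102}{-10274} + \frac{4536}{F{\left(-32 \right)}} = - \frac{5102}{-10274} + \frac{4536}{103 + \left(-32\right)^{2}} = \left(-5102\right) \left(- \frac{1}{10274}\right) + \frac{4536}{103 + 1024} = \frac{2551}{5137} + \frac{4536}{1127} = \frac{2551}{5137} + 4536 \cdot \frac{1}{1127} = \frac{2551}{5137} + \frac{648}{161} = \frac{3739487}{827057}$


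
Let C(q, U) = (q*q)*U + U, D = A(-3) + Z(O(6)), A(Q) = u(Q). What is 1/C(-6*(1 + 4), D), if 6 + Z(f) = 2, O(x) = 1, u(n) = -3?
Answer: -1/6307 ≈ -0.00015855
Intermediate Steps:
A(Q) = -3
Z(f) = -4 (Z(f) = -6 + 2 = -4)
D = -7 (D = -3 - 4 = -7)
C(q, U) = U + U*q² (C(q, U) = q²*U + U = U*q² + U = U + U*q²)
1/C(-6*(1 + 4), D) = 1/(-7*(1 + (-6*(1 + 4))²)) = 1/(-7*(1 + (-6*5)²)) = 1/(-7*(1 + (-30)²)) = 1/(-7*(1 + 900)) = 1/(-7*901) = 1/(-6307) = -1/6307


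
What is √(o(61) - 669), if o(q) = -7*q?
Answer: 2*I*√274 ≈ 33.106*I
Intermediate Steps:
√(o(61) - 669) = √(-7*61 - 669) = √(-427 - 669) = √(-1096) = 2*I*√274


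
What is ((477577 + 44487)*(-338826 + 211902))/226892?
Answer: -16565612784/56723 ≈ -2.9204e+5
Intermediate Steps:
((477577 + 44487)*(-338826 + 211902))/226892 = (522064*(-126924))*(1/226892) = -66262451136*1/226892 = -16565612784/56723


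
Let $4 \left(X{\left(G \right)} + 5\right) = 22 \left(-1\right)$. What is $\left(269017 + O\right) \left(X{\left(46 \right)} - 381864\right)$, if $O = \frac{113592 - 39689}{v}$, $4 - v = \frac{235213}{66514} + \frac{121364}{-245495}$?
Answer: $- \frac{4135936883813887341483}{31288414762} \approx -1.3219 \cdot 10^{11}$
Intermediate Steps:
$v = \frac{15644207381}{16328854430}$ ($v = 4 - \left(\frac{235213}{66514} + \frac{121364}{-245495}\right) = 4 - \left(235213 \cdot \frac{1}{66514} + 121364 \left(- \frac{1}{245495}\right)\right) = 4 - \left(\frac{235213}{66514} - \frac{121364}{245495}\right) = 4 - \frac{49671210339}{16328854430} = \frac{15644207381}{16328854430} \approx 0.95807$)
$O = \frac{1206751328940290}{15644207381}$ ($O = \frac{113592 - 39689}{\frac{15644207381}{16328854430}} = 73903 \cdot \frac{16328854430}{15644207381} = \frac{1206751328940290}{15644207381} \approx 77137.0$)
$X{\left(G \right)} = - \frac{21}{2}$ ($X{\left(G \right)} = -5 + \frac{22 \left(-1\right)}{4} = -5 + \frac{1}{4} \left(-22\right) = -5 - \frac{11}{2} = - \frac{21}{2}$)
$\left(269017 + O\right) \left(X{\left(46 \right)} - 381864\right) = \left(269017 + \frac{1206751328940290}{15644207381}\right) \left(- \frac{21}{2} - 381864\right) = \frac{5415309065954767}{15644207381} \left(- \frac{763749}{2}\right) = - \frac{4135936883813887341483}{31288414762}$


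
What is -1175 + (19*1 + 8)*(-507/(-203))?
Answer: -224836/203 ≈ -1107.6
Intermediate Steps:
-1175 + (19*1 + 8)*(-507/(-203)) = -1175 + (19 + 8)*(-507*(-1/203)) = -1175 + 27*(507/203) = -1175 + 13689/203 = -224836/203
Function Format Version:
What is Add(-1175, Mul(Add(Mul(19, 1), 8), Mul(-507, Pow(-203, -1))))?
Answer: Rational(-224836, 203) ≈ -1107.6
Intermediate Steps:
Add(-1175, Mul(Add(Mul(19, 1), 8), Mul(-507, Pow(-203, -1)))) = Add(-1175, Mul(Add(19, 8), Mul(-507, Rational(-1, 203)))) = Add(-1175, Mul(27, Rational(507, 203))) = Add(-1175, Rational(13689, 203)) = Rational(-224836, 203)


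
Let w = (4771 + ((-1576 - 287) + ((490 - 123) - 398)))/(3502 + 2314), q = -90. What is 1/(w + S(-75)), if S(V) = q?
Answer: -5816/520563 ≈ -0.011173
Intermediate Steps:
S(V) = -90
w = 2877/5816 (w = (4771 + (-1863 + (367 - 398)))/5816 = (4771 + (-1863 - 31))*(1/5816) = (4771 - 1894)*(1/5816) = 2877*(1/5816) = 2877/5816 ≈ 0.49467)
1/(w + S(-75)) = 1/(2877/5816 - 90) = 1/(-520563/5816) = -5816/520563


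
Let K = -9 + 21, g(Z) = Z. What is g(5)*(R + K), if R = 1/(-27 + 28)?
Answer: 65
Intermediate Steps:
R = 1 (R = 1/1 = 1)
K = 12
g(5)*(R + K) = 5*(1 + 12) = 5*13 = 65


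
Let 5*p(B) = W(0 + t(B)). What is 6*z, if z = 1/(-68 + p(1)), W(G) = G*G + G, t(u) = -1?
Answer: -3/34 ≈ -0.088235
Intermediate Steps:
W(G) = G + G² (W(G) = G² + G = G + G²)
p(B) = 0 (p(B) = ((0 - 1)*(1 + (0 - 1)))/5 = (-(1 - 1))/5 = (-1*0)/5 = (⅕)*0 = 0)
z = -1/68 (z = 1/(-68 + 0) = 1/(-68) = -1/68 ≈ -0.014706)
6*z = 6*(-1/68) = -3/34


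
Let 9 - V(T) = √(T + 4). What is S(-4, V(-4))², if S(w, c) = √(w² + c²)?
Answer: 97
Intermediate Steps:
V(T) = 9 - √(4 + T) (V(T) = 9 - √(T + 4) = 9 - √(4 + T))
S(w, c) = √(c² + w²)
S(-4, V(-4))² = (√((9 - √(4 - 4))² + (-4)²))² = (√((9 - √0)² + 16))² = (√((9 - 1*0)² + 16))² = (√((9 + 0)² + 16))² = (√(9² + 16))² = (√(81 + 16))² = (√97)² = 97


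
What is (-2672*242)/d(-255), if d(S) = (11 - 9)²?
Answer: -161656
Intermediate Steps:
d(S) = 4 (d(S) = 2² = 4)
(-2672*242)/d(-255) = -2672*242/4 = -646624*¼ = -161656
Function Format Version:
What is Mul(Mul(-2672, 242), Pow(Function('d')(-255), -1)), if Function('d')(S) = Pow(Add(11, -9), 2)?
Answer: -161656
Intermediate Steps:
Function('d')(S) = 4 (Function('d')(S) = Pow(2, 2) = 4)
Mul(Mul(-2672, 242), Pow(Function('d')(-255), -1)) = Mul(Mul(-2672, 242), Pow(4, -1)) = Mul(-646624, Rational(1, 4)) = -161656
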